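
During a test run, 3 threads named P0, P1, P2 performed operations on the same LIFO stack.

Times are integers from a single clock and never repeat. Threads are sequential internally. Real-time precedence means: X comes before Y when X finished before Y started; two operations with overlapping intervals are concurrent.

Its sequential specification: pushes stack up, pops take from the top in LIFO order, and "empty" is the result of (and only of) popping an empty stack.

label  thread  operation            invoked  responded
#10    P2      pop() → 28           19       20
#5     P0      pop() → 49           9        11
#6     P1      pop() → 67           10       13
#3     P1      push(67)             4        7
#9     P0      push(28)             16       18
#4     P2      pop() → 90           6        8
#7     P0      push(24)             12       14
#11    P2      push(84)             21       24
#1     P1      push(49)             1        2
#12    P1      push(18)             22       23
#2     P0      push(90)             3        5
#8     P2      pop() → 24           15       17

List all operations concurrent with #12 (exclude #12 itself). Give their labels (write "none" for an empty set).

#11

#12 runs from 22 to 23; window-overlapping ops are concurrent
#1 [1,2]: before
#2 [3,5]: before
#3 [4,7]: before
#4 [6,8]: before
#5 [9,11]: before
#6 [10,13]: before
#7 [12,14]: before
#8 [15,17]: before
#9 [16,18]: before
#10 [19,20]: before
#11 [21,24]: concurrent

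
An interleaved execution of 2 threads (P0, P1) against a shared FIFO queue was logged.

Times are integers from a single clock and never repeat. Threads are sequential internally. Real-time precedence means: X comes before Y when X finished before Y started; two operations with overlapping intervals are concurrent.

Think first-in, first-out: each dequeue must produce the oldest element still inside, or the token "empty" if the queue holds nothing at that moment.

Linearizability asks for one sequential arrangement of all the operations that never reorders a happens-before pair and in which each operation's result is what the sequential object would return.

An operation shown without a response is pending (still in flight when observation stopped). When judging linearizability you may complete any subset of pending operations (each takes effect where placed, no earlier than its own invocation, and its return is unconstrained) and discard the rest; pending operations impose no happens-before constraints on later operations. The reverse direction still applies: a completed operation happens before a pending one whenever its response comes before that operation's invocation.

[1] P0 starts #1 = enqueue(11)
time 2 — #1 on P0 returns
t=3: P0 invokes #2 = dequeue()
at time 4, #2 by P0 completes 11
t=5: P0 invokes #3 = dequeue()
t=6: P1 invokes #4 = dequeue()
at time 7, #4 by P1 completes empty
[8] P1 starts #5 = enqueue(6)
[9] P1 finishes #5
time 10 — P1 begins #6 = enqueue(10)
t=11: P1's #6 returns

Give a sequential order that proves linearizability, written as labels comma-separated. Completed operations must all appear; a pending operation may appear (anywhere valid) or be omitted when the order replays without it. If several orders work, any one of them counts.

1. #1 enqueue(11), leaving queue <11>
2. #2 dequeue() → 11, leaving queue <>
3. #3 dequeue() (pending, included), leaving queue <>
4. #4 dequeue() → empty, leaving queue <>
5. #5 enqueue(6), leaving queue <6>
6. #6 enqueue(10), leaving queue <6,10>

#1, #2, #3, #4, #5, #6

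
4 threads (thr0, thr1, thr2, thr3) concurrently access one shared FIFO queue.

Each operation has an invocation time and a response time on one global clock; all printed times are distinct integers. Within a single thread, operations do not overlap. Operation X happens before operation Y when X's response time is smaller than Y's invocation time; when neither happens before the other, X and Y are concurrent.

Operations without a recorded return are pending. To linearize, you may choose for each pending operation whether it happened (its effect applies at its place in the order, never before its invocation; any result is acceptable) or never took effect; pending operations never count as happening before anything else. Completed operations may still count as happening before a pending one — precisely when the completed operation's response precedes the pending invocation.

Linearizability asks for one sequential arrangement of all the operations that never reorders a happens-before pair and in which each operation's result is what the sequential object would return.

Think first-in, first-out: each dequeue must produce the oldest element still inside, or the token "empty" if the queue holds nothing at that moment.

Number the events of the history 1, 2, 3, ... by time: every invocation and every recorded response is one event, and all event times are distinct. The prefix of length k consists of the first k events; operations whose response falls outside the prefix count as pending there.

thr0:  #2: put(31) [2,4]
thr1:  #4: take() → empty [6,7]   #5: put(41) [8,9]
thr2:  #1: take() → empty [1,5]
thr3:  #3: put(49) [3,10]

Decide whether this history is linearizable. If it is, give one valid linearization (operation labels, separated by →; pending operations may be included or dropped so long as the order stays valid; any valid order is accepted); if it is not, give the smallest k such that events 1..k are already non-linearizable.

not linearizable — minimal violating prefix: 7 events

the violation lands at event 7, #4's response at time 7: events 1..6 linearize, events 1..7 do not
real-time-consistent orders of the 3 completed operations: 2 — all fail the FIFO queue replay
including or dropping the 1 pending operation (#3) in any combination fails
take #1, #2, #4 (pending dropped): step 3 already fails, because #4 take() → empty cannot occur there
take #2, #1, #4 (pending dropped): step 2 already fails, because #1 take() → empty cannot occur there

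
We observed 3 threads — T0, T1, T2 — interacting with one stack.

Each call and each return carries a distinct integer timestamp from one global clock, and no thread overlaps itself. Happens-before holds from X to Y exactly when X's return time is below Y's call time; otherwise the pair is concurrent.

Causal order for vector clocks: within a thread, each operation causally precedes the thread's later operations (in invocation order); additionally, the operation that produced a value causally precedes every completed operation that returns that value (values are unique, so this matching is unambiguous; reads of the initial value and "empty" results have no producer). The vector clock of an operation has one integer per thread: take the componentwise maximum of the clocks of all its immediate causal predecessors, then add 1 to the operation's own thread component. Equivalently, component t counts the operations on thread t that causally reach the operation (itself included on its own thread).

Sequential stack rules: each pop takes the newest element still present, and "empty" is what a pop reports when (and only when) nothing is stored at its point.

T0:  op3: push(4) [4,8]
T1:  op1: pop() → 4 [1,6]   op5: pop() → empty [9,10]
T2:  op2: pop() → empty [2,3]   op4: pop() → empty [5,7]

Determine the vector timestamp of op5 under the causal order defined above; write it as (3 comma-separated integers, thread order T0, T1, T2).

(1, 2, 0)

root op op2, invoked 2: fresh clock plus T2's own tick → (0, 0, 1)
root op op3, invoked 4: fresh clock plus T0's own tick → (1, 0, 0)
op4 (invocation 5): componentwise max over VC(op2)=(0, 0, 1), +1 at T2, giving (0, 0, 2)
op1 (invocation 1): componentwise max over VC(op3)=(1, 0, 0), +1 at T1, giving (1, 1, 0)
op5 (invocation 9): componentwise max over VC(op1)=(1, 1, 0), +1 at T1, giving (1, 2, 0)
target: VC(op5) = (1, 2, 0)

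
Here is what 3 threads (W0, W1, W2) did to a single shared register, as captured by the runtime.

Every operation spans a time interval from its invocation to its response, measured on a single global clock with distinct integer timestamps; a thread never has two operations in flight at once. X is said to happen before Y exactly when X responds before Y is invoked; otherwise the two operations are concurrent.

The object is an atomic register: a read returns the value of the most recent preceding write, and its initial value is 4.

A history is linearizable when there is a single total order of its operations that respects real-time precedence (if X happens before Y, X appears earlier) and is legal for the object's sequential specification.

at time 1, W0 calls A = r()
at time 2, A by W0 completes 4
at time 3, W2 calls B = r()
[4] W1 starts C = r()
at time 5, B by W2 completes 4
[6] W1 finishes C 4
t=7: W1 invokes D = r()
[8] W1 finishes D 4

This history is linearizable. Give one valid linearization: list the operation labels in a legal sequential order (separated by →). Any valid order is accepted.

step 1: A r() → 4 — value 4
step 2: B r() → 4 — value 4
step 3: C r() → 4 — value 4
step 4: D r() → 4 — value 4

A → B → C → D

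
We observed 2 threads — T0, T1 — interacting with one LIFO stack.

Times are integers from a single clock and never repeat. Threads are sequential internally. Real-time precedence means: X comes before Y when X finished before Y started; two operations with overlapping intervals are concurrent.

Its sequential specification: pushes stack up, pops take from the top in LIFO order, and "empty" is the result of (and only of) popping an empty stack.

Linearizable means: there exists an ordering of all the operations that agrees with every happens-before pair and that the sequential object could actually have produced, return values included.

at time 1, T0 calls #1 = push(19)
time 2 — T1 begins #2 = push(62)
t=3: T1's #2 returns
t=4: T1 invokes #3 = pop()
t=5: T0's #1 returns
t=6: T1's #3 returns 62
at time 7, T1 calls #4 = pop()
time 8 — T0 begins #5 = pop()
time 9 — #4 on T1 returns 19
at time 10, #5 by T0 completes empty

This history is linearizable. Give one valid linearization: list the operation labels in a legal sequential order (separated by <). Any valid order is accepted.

1. #1 push(19), leaving stack <19>
2. #2 push(62), leaving stack <19,62>
3. #3 pop() → 62, leaving stack <19>
4. #4 pop() → 19, leaving stack <>
5. #5 pop() → empty, leaving stack <>

#1 < #2 < #3 < #4 < #5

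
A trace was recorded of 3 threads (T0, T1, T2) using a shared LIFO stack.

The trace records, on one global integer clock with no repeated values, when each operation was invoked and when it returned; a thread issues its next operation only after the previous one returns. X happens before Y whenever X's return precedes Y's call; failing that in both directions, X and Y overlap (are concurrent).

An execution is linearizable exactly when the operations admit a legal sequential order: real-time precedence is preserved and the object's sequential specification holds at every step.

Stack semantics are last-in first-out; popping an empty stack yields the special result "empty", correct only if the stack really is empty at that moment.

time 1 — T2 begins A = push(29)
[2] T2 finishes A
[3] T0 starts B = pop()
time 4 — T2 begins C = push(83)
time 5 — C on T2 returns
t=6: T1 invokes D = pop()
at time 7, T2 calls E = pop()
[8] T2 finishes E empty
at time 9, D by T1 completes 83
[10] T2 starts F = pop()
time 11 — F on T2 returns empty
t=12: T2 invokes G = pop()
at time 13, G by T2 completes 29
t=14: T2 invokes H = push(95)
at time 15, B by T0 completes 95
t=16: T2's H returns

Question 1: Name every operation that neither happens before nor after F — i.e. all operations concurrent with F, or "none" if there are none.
B

overlap test against F [10,11]: concurrent iff the interval meets 10..11
A [1,2]: before
B [3,15]: concurrent
C [4,5]: before
D [6,9]: before
E [7,8]: before
G [12,13]: after
H [14,16]: after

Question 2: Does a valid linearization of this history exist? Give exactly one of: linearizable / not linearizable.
not linearizable

events 1..12 are fine; event 13 — the response of G at time 13 — makes the prefix non-linearizable
6 completed operations, 2 real-time-consistent orders — every LIFO stack replay fails
including or dropping the 1 pending operation (B) in any combination fails
for example A, C, D, E, F, G (pending dropped) fails at step 4: E pop() → empty is not legal there
for example A, C, E, D, F, G (pending dropped) fails at step 3: E pop() → empty is not legal there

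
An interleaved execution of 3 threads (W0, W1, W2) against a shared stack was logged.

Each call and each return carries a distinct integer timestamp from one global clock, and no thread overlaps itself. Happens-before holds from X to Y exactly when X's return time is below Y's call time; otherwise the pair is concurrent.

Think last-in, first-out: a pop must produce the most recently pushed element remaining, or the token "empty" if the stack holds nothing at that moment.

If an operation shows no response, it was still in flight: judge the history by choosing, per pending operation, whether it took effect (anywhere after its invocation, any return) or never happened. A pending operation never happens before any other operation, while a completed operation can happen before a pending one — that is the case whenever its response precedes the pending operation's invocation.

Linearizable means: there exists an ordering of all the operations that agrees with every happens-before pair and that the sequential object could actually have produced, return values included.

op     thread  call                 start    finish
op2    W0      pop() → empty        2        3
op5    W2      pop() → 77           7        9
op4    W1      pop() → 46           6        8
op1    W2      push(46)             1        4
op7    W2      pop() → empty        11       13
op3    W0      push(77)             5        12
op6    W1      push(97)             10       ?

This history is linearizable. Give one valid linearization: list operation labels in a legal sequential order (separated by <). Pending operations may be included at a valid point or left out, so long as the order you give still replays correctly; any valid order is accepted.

op2 < op1 < op3 < op5 < op4 < op7

after step 1 (op2 pop() → empty): stack <>
after step 2 (op1 push(46)): stack <46>
after step 3 (op3 push(77)): stack <46,77>
after step 4 (op5 pop() → 77): stack <46>
after step 5 (op4 pop() → 46): stack <>
after step 6 (op7 pop() → empty): stack <>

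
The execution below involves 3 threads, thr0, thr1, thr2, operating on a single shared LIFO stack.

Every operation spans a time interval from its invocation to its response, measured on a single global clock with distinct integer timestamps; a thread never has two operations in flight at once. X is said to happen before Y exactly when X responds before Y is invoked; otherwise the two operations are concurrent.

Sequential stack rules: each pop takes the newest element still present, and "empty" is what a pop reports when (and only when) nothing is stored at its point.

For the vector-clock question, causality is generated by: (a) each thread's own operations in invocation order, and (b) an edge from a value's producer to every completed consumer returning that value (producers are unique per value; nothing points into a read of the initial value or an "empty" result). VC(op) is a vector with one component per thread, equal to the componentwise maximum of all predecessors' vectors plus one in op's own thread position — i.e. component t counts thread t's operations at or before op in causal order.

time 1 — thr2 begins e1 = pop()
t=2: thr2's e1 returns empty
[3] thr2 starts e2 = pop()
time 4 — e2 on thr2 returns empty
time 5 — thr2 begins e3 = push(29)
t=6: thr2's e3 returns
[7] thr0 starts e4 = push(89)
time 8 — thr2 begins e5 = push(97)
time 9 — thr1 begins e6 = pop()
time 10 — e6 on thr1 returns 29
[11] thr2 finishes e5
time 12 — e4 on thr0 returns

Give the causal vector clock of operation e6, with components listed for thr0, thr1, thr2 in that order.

no predecessors for e1 (invoked 1): thr2 increments from zero → (0, 0, 1)
no predecessors for e4 (invoked 7): thr0 increments from zero → (1, 0, 0)
e2, invoked 3, takes VC(e1)=(0, 0, 1) under max, adds 1 for thr2 → (0, 0, 2)
e3, invoked 5, takes VC(e2)=(0, 0, 2) under max, adds 1 for thr2 → (0, 0, 3)
e5, invoked 8, takes VC(e3)=(0, 0, 3) under max, adds 1 for thr2 → (0, 0, 4)
e6, invoked 9, takes VC(e3)=(0, 0, 3) under max, adds 1 for thr1 → (0, 1, 3)
target: VC(e6) = (0, 1, 3)

(0, 1, 3)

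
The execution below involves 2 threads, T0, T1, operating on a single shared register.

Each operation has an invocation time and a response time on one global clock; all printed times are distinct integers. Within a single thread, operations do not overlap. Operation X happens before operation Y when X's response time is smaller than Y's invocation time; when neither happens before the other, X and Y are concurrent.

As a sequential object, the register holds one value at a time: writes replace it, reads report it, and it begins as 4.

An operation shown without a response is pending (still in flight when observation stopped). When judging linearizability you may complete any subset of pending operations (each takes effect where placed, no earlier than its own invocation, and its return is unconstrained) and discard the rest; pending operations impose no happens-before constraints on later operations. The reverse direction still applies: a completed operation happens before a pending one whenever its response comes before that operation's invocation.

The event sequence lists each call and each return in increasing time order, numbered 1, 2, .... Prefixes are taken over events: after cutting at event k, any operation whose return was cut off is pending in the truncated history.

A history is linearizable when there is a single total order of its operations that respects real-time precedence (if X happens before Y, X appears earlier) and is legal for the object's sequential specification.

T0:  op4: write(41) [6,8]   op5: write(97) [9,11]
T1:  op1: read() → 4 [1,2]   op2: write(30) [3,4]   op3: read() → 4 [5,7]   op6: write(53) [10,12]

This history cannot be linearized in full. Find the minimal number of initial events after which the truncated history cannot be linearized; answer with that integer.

7

events 1..6 are linearizable; a witness order is op1, op2:
step 1: op1 read() → 4 — value 4
step 2: op2 write(30) — value 30
with event 7 included (op3 responding at time 7), all real-time-consistent orders fail
no completion choice of the 1 pending operation (op4) rescues it — every subset was tried
one such order, op1, op2, op3 (pending dropped), breaks at step 3 where op3 read() → 4 is illegal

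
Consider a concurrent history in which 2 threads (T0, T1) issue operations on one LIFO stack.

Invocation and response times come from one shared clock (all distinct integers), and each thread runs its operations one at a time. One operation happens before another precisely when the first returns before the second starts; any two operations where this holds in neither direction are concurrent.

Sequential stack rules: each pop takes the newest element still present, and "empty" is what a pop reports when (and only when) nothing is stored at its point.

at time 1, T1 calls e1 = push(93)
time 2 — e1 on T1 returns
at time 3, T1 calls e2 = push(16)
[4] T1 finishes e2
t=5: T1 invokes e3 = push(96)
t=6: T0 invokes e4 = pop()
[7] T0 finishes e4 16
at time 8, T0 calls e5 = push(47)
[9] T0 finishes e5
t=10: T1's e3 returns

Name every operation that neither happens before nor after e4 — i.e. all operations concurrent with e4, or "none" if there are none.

e3

overlap test against e4 [6,7]: concurrent iff the interval meets 6..7
e1 [1,2]: before
e2 [3,4]: before
e3 [5,10]: concurrent
e5 [8,9]: after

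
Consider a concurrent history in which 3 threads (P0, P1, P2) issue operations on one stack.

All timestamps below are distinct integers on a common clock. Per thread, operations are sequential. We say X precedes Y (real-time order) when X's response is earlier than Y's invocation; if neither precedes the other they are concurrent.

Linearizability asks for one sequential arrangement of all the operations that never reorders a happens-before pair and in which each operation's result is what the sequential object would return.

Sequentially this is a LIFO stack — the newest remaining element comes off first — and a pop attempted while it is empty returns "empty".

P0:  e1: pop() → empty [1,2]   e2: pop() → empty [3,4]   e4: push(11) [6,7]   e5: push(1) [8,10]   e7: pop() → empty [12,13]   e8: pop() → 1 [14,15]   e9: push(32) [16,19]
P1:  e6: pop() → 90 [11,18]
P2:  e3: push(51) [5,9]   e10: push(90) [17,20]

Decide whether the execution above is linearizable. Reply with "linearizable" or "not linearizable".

not linearizable

cut after 12 events: linearizable; cut after 13 events (e7 responds, time 13): not linearizable
6 completed operations, 3 real-time-consistent orders — every stack replay fails
completion choices over the 1 pending operation (e6) were checked; none helps
take e1, e2, e3, e4, e5, e7 (pending dropped): step 6 already fails, because e7 pop() → empty cannot occur there
take e1, e2, e4, e3, e5, e7 (pending dropped): step 6 already fails, because e7 pop() → empty cannot occur there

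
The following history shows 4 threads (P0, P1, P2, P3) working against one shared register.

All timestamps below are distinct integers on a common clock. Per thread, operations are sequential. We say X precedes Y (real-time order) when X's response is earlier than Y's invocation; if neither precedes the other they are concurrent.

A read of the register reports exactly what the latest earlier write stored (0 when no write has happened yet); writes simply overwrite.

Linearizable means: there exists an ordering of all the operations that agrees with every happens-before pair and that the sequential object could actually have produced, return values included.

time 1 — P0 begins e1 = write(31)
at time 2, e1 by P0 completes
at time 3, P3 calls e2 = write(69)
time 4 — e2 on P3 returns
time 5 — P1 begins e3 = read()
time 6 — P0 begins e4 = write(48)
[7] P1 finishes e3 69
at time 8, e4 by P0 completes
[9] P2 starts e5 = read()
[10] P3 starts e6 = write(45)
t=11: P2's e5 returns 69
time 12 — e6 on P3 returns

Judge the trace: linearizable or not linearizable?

prefix check: 1..10 passes, 1..11 fails once e5's time-11 response joins
all 2 real-time-respecting orders fail — 5 completed register operations, no legal replay
no escape via the 1 pending operation (e6): every completion choice fails
for example e1, e2, e3, e4, e5 (pending dropped) fails at step 5: e5 read() → 69 is not legal there
for example e1, e2, e4, e3, e5 (pending dropped) fails at step 4: e3 read() → 69 is not legal there

not linearizable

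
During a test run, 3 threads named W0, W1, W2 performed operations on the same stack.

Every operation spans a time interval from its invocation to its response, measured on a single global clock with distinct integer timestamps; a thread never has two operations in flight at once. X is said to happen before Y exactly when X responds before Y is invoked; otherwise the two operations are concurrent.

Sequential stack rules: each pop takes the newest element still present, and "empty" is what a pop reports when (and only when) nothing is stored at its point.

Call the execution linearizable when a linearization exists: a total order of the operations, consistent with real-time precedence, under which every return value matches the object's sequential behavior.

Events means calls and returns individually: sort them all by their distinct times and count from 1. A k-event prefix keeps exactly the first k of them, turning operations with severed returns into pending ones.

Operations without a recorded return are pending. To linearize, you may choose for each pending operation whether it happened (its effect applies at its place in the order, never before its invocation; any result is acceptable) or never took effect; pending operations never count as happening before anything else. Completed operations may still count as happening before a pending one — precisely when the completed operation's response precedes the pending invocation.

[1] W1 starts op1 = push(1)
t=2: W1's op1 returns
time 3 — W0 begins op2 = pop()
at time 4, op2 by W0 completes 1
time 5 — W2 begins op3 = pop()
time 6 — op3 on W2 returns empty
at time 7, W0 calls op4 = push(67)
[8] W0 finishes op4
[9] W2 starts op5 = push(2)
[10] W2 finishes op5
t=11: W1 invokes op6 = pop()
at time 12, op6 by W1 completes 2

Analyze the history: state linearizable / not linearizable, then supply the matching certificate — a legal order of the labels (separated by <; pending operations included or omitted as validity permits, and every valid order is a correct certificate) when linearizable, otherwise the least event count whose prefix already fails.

linearizable — witness: op1 < op2 < op3 < op4 < op5 < op6

after step 1 (op1 push(1)): stack <1>
after step 2 (op2 pop() → 1): stack <>
after step 3 (op3 pop() → empty): stack <>
after step 4 (op4 push(67)): stack <67>
after step 5 (op5 push(2)): stack <67,2>
after step 6 (op6 pop() → 2): stack <67>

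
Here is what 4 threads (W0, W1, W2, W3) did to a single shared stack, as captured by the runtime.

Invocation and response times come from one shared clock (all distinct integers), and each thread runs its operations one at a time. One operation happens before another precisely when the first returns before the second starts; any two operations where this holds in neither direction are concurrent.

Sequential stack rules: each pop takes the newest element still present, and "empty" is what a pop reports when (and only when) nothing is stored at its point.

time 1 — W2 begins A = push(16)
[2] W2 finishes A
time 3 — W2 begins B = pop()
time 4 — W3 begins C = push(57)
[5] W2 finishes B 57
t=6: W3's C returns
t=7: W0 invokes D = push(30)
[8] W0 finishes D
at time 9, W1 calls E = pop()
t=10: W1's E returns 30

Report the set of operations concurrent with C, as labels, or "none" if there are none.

C spans [4,6]; an op avoiding the whole window 4..6 is ordered, any other is concurrent
A [1,2]: before
B [3,5]: concurrent
D [7,8]: after
E [9,10]: after

B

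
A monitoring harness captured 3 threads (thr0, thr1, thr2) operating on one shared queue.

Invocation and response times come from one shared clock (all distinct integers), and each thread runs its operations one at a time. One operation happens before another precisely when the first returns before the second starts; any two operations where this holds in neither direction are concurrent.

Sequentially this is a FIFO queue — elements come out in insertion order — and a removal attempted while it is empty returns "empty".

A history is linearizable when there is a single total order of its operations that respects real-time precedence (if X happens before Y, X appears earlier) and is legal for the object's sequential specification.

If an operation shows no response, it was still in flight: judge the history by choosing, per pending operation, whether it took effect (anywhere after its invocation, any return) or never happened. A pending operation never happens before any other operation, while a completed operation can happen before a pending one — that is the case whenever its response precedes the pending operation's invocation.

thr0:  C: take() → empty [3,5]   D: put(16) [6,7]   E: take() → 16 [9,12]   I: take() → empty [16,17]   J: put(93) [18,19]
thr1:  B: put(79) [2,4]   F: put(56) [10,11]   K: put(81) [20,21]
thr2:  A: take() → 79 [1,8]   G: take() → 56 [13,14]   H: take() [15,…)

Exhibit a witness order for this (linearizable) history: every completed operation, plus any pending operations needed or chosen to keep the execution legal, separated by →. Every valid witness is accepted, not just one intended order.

B → A → C → D → E → F → G → H → I → J → K

step 1: B put(79) — queue <79>
step 2: A take() → 79 — queue <>
step 3: C take() → empty — queue <>
step 4: D put(16) — queue <16>
step 5: E take() → 16 — queue <>
step 6: F put(56) — queue <56>
step 7: G take() → 56 — queue <>
step 8: H take() (pending, included) — queue <>
step 9: I take() → empty — queue <>
step 10: J put(93) — queue <93>
step 11: K put(81) — queue <93,81>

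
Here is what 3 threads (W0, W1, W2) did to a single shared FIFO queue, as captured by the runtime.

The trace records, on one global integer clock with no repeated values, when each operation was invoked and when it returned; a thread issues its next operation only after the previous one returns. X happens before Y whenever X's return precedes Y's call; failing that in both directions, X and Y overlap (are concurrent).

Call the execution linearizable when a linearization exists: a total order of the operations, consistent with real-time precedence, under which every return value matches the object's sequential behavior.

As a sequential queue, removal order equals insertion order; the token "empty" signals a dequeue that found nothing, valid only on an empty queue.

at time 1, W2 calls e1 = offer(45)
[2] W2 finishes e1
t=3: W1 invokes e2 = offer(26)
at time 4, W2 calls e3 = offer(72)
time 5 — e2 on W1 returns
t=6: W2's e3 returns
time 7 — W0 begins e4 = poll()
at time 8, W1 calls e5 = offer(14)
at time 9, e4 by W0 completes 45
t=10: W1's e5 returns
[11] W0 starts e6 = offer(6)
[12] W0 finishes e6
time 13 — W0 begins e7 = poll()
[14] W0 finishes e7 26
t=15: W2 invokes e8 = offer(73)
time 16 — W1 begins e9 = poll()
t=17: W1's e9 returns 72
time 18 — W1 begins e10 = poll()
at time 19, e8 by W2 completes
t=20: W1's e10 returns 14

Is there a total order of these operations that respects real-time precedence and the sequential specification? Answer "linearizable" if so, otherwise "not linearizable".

witness order: e1, e2, e3, e4, e5, e6, e7, e8, e9, e10
step 1: e1 offer(45) — queue <45>
step 2: e2 offer(26) — queue <45,26>
step 3: e3 offer(72) — queue <45,26,72>
step 4: e4 poll() → 45 — queue <26,72>
step 5: e5 offer(14) — queue <26,72,14>
step 6: e6 offer(6) — queue <26,72,14,6>
step 7: e7 poll() → 26 — queue <72,14,6>
step 8: e8 offer(73) — queue <72,14,6,73>
step 9: e9 poll() → 72 — queue <14,6,73>
step 10: e10 poll() → 14 — queue <6,73>

linearizable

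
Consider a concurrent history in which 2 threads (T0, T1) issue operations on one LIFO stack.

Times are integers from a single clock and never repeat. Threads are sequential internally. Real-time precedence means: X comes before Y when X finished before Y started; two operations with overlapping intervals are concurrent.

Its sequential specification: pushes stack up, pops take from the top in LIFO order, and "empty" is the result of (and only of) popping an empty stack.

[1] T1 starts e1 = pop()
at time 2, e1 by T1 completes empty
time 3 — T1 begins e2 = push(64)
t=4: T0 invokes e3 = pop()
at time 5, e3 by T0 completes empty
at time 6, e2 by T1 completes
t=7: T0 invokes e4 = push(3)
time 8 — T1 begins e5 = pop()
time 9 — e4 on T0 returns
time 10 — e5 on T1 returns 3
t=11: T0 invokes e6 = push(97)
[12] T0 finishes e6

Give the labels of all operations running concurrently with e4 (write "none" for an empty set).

e5

e4 spans [7,9]; an op avoiding the whole window 7..9 is ordered, any other is concurrent
e1 [1,2]: before
e2 [3,6]: before
e3 [4,5]: before
e5 [8,10]: concurrent
e6 [11,12]: after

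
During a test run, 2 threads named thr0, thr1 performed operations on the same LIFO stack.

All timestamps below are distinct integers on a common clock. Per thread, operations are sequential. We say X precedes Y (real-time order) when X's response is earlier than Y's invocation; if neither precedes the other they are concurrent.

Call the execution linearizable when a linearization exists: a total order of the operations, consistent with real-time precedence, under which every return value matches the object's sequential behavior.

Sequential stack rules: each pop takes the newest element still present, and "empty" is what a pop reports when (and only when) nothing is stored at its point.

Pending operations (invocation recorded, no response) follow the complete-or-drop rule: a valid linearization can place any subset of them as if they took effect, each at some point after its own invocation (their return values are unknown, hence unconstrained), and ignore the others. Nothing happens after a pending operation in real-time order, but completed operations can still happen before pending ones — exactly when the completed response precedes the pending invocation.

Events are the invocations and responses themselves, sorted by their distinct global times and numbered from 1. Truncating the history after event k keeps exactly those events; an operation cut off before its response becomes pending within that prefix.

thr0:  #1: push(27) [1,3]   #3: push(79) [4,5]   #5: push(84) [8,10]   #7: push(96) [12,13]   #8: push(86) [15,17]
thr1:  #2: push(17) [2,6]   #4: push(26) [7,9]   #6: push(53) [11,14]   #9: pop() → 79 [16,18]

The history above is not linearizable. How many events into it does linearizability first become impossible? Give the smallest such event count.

18

one valid order for events 1..17 is #1, #2, #3, #4, #5, #6, #7, #8:
step 1: #1 push(27) — stack <27>
step 2: #2 push(17) — stack <27,17>
step 3: #3 push(79) — stack <27,17,79>
step 4: #4 push(26) — stack <27,17,79,26>
step 5: #5 push(84) — stack <27,17,79,26,84>
step 6: #6 push(53) — stack <27,17,79,26,84,53>
step 7: #7 push(96) — stack <27,17,79,26,84,53,96>
step 8: #8 push(86) — stack <27,17,79,26,84,53,96,86>
event 18 — #9's response, time 18 — after it, nothing linearizes
sample order #1, #2, #3, #4, #5, #6, #7, #8, #9 stalls at step 9 — #9 pop() → 79 has no legal effect
sample order #1, #2, #3, #4, #5, #6, #7, #9, #8 stalls at step 8 — #9 pop() → 79 has no legal effect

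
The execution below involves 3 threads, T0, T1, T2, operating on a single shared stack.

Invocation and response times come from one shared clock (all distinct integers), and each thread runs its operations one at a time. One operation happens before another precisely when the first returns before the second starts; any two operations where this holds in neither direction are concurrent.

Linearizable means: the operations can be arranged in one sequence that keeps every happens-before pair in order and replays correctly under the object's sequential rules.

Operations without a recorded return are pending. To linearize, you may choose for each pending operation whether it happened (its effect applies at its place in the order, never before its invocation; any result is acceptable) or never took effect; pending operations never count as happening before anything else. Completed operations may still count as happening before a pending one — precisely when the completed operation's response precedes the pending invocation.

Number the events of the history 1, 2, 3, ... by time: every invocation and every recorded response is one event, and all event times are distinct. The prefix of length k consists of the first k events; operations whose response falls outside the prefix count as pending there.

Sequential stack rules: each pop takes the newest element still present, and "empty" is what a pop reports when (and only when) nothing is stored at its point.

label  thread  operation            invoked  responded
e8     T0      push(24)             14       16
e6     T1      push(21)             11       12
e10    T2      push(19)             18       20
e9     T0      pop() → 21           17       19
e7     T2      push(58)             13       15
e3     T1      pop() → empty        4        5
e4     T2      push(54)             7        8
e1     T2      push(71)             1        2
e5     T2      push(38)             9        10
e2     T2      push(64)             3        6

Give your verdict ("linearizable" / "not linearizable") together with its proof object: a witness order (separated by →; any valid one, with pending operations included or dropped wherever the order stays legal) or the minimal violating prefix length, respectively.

prefix check: 1..4 passes, 1..5 fails once e3's time-5 response joins
a single order respects real time; the 2 completed stack operations fail replay along it
no escape via the 1 pending operation (e2): every completion choice fails
one such order, e1, e3 (pending dropped), breaks at step 2 where e3 pop() → empty is illegal

not linearizable — minimal violating prefix: 5 events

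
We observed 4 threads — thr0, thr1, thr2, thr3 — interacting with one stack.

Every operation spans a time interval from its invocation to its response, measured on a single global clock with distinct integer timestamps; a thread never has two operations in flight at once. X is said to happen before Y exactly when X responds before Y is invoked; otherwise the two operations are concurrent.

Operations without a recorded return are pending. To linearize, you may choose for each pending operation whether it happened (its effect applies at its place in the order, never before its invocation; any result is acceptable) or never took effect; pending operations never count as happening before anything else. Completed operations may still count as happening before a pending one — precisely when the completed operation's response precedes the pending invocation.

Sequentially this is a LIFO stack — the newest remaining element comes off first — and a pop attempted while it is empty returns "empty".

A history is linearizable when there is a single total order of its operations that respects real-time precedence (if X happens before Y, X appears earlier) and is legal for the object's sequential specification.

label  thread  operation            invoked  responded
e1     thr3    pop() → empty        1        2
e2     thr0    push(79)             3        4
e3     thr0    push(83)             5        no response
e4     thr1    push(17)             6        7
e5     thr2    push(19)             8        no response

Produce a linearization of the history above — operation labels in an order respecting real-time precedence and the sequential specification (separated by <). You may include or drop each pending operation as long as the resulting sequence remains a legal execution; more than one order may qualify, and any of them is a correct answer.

after step 1 (e1 pop() → empty): stack <>
after step 2 (e2 push(79)): stack <79>
after step 3 (e3 push(83) (pending, included)): stack <79,83>
after step 4 (e4 push(17)): stack <79,83,17>

e1 < e2 < e3 < e4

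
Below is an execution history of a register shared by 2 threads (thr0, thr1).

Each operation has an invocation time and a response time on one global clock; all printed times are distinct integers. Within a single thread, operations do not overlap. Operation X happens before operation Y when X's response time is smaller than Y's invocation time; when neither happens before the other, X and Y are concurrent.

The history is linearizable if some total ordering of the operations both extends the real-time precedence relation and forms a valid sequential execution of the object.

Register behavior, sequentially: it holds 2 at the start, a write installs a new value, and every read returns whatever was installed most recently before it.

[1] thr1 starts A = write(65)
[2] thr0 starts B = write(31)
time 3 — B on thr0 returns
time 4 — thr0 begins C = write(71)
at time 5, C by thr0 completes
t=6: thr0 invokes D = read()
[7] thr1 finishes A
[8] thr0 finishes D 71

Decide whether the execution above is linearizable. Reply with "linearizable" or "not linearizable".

witness order: A, B, C, D
after step 1 (A write(65)): value 65
after step 2 (B write(31)): value 31
after step 3 (C write(71)): value 71
after step 4 (D read() → 71): value 71

linearizable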